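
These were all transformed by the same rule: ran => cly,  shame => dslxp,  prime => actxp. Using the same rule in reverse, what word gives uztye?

joint

Every letter moves 11 places later in the alphabet, wrapping around z→a.
Undoing it on uztye: u−11=j, z−11=o, t−11=i, y−11=n, e−11=t.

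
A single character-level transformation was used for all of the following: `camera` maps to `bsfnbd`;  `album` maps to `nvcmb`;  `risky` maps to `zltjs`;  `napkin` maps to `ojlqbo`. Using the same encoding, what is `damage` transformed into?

The output letters match the input read backwards, each shifted +1: camera reversed is aremac. Read the word backwards and shift each letter +1.
Applying it to damage: reverse → egamad; then shift: e+1=f, g+1=h, a+1=b, m+1=n, a+1=b, d+1=e.

fhbnbe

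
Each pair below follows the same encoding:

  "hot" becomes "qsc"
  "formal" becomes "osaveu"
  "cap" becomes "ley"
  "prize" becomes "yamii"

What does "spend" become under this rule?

The shift depends on letter class: consonant h→q is +9, but vowel o→s is +4. Two shifts are in play — +4 for a/e/i/o/u, +9 for every other letter.
For spend: s(cons)+9=b, p(cons)+9=y, e(vowel)+4=i, n(cons)+9=w, d(cons)+9=m.

byiwm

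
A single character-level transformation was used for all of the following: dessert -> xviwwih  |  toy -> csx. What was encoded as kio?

keg

Read the word backwards and shift each letter +4.
Decoding kio: shift back: k−4=g, i−4=e, o−4=k → gek; then reverse → keg.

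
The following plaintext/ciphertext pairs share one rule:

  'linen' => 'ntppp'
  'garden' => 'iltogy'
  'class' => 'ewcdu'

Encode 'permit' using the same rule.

rptxke

Shifts by position in linen: pos 0: l→n (+2), pos 1: i→t (+11), pos 2: n→p (+2), pos 3: e→p (+11) — repeating every 2. It's a Vigenère-style cipher with numeric key [2,11]: position i shifts by key[i mod 2].
Applying it to permit: p+2=r, e+11=p, r+2=t, m+11=x, i+2=k, t+11=e.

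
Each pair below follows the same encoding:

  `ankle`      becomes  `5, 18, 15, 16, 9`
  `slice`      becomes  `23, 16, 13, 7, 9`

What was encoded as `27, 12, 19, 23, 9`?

a is letter #1 and maps to 5: an offset of 4. Letters become their 1-based position plus 4 (so a→5, b→6, …).
Reversing it on 27, 12, 19, 23, 9: 27→(27−4)÷1=23=w, 12→(12−4)÷1=8=h, 19→(19−4)÷1=15=o, 23→(23−4)÷1=19=s, 9→(9−4)÷1=5=e.

whose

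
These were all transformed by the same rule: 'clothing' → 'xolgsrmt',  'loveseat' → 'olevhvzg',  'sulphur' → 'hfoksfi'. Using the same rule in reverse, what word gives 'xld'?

cow

Each pair mirrors across the alphabet (c↔x, l↔o, o↔l): positions sum to 25. Letters are reflected about the middle of the alphabet (position → 25−position): Atbash.
Decoding xld: x↔c, l↔o, d↔w.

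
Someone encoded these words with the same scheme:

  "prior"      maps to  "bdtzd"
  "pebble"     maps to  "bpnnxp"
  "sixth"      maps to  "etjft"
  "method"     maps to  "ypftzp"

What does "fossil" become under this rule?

rzeetx

Vowels shift forward by 11 and consonants shift forward by 12.
For fossil: f(cons)+12=r, o(vowel)+11=z, s(cons)+12=e, s(cons)+12=e, i(vowel)+11=t, l(cons)+12=x.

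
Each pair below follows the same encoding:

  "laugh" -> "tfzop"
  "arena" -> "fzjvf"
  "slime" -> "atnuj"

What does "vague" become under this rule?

The shift depends on letter class: consonant l→t is +8, but vowel a→f is +5. Vowels shift forward by 5 and consonants shift forward by 8.
For vague: v(cons)+8=d, a(vowel)+5=f, g(cons)+8=o, u(vowel)+5=z, e(vowel)+5=j.

dfozj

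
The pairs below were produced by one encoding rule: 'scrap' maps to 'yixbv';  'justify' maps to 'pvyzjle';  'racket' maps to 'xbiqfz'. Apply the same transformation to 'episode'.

fvjypjf

The shift depends on letter class: consonant s→y is +6, but vowel a→b is +1. Vowels shift forward by 1 and consonants shift forward by 6.
For episode: e(vowel)+1=f, p(cons)+6=v, i(vowel)+1=j, s(cons)+6=y, o(vowel)+1=p, d(cons)+6=j, e(vowel)+1=f.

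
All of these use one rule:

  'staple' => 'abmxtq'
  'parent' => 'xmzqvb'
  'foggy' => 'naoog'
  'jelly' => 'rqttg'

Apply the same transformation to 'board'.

The shift depends on letter class: consonant s→a is +8, but vowel a→m is +12. Two shifts are in play — +12 for a/e/i/o/u, +8 for every other letter.
On board: b(cons)+8=j, o(vowel)+12=a, a(vowel)+12=m, r(cons)+8=z, d(cons)+8=l.

jamzl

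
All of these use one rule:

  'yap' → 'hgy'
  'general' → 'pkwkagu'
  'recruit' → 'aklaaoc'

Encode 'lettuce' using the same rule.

ukccalk

The shift depends on letter class: consonant y→h is +9, but vowel a→g is +6. The rule splits by letter class: vowels +6, consonants +9.
For lettuce: l(cons)+9=u, e(vowel)+6=k, t(cons)+9=c, t(cons)+9=c, u(vowel)+6=a, c(cons)+9=l, e(vowel)+6=k.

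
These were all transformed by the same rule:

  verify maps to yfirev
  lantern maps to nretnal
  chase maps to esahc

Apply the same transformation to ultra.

artlu

The output letters match the input read backwards: verify reversed is yfirev. It's just the letters in reverse order.
On ultra: reverse → artlu.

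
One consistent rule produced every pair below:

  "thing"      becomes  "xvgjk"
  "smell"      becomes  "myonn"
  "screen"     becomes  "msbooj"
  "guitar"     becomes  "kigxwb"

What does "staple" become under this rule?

t(19)→x(23) and h(7)→v(21) fit y≡11x+22 (mod 26); the inverse of 11 mod 26 is 19. Treating letters as 0–25, the rule is x ↦ 11x + 22 (mod 26).
On staple: s(18)→11·18+22≡12=m; t(19)→11·19+22≡23=x; a(0)→11·0+22≡22=w; p(15)→11·15+22≡5=f; l(11)→11·11+22≡13=n; e(4)→11·4+22≡14=o (all mod 26).

mxwfno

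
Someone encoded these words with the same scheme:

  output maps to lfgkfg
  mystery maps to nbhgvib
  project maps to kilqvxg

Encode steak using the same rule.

Each pair mirrors across the alphabet (o↔l, u↔f, t↔g): positions sum to 25. This is the alphabet-reversal cipher (Atbash): a becomes z, b becomes y, etc.
Applying it to steak: s↔h, t↔g, e↔v, a↔z, k↔p.

hgvzp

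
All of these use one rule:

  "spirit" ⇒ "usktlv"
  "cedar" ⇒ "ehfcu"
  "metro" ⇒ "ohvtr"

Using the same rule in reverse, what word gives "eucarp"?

crayon

Shifts by position in spirit: pos 0: s→u (+2), pos 1: p→s (+3), pos 2: i→k (+2), pos 3: r→t (+2), pos 4: i→l (+3), pos 5: t→v (+2) — repeating every 3. A repeating key of period 3 is used — shifts +2, +3, +2 over and over.
Decoding eucarp: e−2=c, u−3=r, c−2=a, a−2=y, r−3=o, p−2=n.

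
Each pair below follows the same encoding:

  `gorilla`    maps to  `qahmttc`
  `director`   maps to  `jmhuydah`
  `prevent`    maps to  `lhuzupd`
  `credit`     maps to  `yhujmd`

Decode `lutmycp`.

pelican

g(6)→q(16) and o(14)→a(0) fit y≡11x+2 (mod 26); the inverse of 11 mod 26 is 19. Each letter's alphabet position (a=0..z=25) is mapped through 11·x+2 mod 26 — an affine cipher.
Decoding lutmycp: l(11)→19·(11−2)≡15=p; u(20)→19·(20−2)≡4=e; t(19)→19·(19−2)≡11=l; m(12)→19·(12−2)≡8=i; y(24)→19·(24−2)≡2=c; c(2)→19·(2−2)≡0=a; p(15)→19·(15−2)≡13=n (all mod 26).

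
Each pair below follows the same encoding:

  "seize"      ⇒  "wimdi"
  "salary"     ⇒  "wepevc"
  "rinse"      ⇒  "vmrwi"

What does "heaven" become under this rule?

liezir

Compare letters: s→w is +4, e→i is +4, i→m is +4 — a constant shift. Every letter moves 4 places later in the alphabet, wrapping around z→a.
On heaven: h+4=l, e+4=i, a+4=e, v+4=z, e+4=i, n+4=r.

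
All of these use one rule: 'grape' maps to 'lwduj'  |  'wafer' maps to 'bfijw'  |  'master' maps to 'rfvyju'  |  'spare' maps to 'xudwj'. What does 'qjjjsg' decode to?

legend

Shifts by position in grape: pos 0: g→l (+5), pos 1: r→w (+5), pos 2: a→d (+3), pos 3: p→u (+5), pos 4: e→j (+5) — repeating every 3. A repeating key of period 3 is used — shifts +5, +5, +3 over and over.
Decoding qjjjsg: q−5=l, j−5=e, j−3=g, j−5=e, s−5=n, g−3=d.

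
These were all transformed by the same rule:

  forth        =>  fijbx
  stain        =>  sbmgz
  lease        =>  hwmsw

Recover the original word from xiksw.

house

Treating letters as 0–25, the rule is x ↦ 9x + 12 (mod 26).
Reversing it on xiksw: x(23)→3·(23−12)≡7=h; i(8)→3·(8−12)≡14=o; k(10)→3·(10−12)≡20=u; s(18)→3·(18−12)≡18=s; w(22)→3·(22−12)≡4=e (all mod 26).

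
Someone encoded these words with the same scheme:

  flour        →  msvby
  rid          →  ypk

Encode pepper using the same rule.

Every letter moves 7 places later in the alphabet, wrapping around z→a.
For pepper: p+7=w, e+7=l, p+7=w, p+7=w, e+7=l, r+7=y.

wlwwly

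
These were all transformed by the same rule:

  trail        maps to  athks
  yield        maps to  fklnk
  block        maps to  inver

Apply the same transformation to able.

Shifts by position in trail: pos 0: t→a (+7), pos 1: r→t (+2), pos 2: a→h (+7), pos 3: i→k (+2) — repeating every 2. It's a Vigenère-style cipher with numeric key [7,2]: position i shifts by key[i mod 2].
For able: a+7=h, b+2=d, l+7=s, e+2=g.

hdsg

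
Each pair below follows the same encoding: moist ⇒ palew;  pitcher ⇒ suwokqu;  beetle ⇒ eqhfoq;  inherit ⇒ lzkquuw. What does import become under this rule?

lysauf

The shifts repeat in a cycle of length 2: positions 0,1,… shift by +3, +12, then the pattern repeats.
On import: i+3=l, m+12=y, p+3=s, o+12=a, r+3=u, t+12=f.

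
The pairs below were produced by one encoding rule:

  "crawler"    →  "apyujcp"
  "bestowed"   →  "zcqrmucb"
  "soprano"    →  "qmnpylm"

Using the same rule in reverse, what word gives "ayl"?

Compare letters: c→a is +24, r→p is +24, a→y is +24 — a constant shift. This is a Caesar cipher with shift 24.
Decoding ayl: a−24=c, y−24=a, l−24=n.

can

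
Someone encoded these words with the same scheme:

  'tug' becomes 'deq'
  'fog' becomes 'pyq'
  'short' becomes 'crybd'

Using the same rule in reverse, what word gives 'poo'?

fee

Compare letters: t→d is +10, u→e is +10, g→q is +10 — a constant shift. This is a Caesar cipher with shift 10.
Reversing it on poo: p−10=f, o−10=e, o−10=e.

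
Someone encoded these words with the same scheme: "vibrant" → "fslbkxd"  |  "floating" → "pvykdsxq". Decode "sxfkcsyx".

Compare letters: v→f is +10, i→s is +10, b→l is +10 — a constant shift. It's a constant shift of +10 (ROT10).
Undoing it on sxfkcsyx: s−10=i, x−10=n, f−10=v, k−10=a, c−10=s, s−10=i, y−10=o, x−10=n.

invasion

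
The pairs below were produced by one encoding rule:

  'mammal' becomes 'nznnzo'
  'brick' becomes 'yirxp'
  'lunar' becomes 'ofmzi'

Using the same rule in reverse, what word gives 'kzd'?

Each pair mirrors across the alphabet (m↔n, a↔z, m↔n): positions sum to 25. Each letter is replaced by its mirror in the alphabet: a↔z, b↔y, c↔x, and so on (the Atbash cipher).
Reversing it on kzd: k↔p, z↔a, d↔w.

paw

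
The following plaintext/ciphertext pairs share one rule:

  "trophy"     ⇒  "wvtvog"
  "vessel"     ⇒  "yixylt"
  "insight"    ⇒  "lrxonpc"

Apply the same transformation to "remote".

uiruam

In trophy: t→w is +3, r→v is +4, o→t is +5, p→v is +6 — the shift increases by 1 each position. The shift increases by 1 at each position, starting from +3: 3, 4, 5, ….
On remote: r+3=u, e+4=i, m+5=r, o+6=u, t+7=a, e+8=m.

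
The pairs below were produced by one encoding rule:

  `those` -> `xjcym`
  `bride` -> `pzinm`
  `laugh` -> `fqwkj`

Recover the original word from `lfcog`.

Each letter's alphabet position (a=0..z=25) is mapped through 25·x+16 mod 26 — an affine cipher.
Undoing it on lfcog: l(11)→25·(11−16)≡5=f; f(5)→25·(5−16)≡11=l; c(2)→25·(2−16)≡14=o; o(14)→25·(14−16)≡2=c; g(6)→25·(6−16)≡10=k (all mod 26).

flock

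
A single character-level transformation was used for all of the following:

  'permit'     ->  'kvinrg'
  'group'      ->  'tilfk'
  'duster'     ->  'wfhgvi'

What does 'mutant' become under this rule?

Each pair mirrors across the alphabet (p↔k, e↔v, r↔i): positions sum to 25. This is the alphabet-reversal cipher (Atbash): a becomes z, b becomes y, etc.
For mutant: m↔n, u↔f, t↔g, a↔z, n↔m, t↔g.

nfgzmg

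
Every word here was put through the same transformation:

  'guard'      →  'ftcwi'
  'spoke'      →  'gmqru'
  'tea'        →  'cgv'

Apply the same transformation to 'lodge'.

gifqn

The output letters match the input read backwards, each shifted +2: guard reversed is draug. Two steps: reverse the string, then apply a Caesar shift of +2.
On lodge: reverse → egdol; then shift: e+2=g, g+2=i, d+2=f, o+2=q, l+2=n.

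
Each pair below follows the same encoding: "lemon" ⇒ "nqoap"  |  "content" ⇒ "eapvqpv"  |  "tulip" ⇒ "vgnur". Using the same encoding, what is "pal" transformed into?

The shift depends on letter class: consonant l→n is +2, but vowel e→q is +12. Vowels shift forward by 12 and consonants shift forward by 2.
For pal: p(cons)+2=r, a(vowel)+12=m, l(cons)+2=n.

rmn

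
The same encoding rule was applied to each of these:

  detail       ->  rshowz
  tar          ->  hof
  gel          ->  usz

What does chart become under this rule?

It's a constant shift of +14 (ROT14).
Applying it to chart: c+14=q, h+14=v, a+14=o, r+14=f, t+14=h.

qvofh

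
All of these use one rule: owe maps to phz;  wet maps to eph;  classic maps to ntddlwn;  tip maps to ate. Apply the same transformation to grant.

eylcr

The output letters match the input read backwards, each shifted +11: owe reversed is ewo. Two steps: reverse the string, then apply a Caesar shift of +11.
Applying it to grant: reverse → tnarg; then shift: t+11=e, n+11=y, a+11=l, r+11=c, g+11=r.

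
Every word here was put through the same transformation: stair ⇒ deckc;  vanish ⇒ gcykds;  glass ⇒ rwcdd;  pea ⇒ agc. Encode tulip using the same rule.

The shift depends on letter class: consonant s→d is +11, but vowel a→c is +2. The rule splits by letter class: vowels +2, consonants +11.
For tulip: t(cons)+11=e, u(vowel)+2=w, l(cons)+11=w, i(vowel)+2=k, p(cons)+11=a.

ewwka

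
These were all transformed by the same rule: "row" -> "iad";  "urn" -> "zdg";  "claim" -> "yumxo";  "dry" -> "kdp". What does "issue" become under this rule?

The output letters match the input read backwards, each shifted +12: row reversed is wor. The word is reversed, then every letter is shifted forward by 12.
Applying it to issue: reverse → eussi; then shift: e+12=q, u+12=g, s+12=e, s+12=e, i+12=u.

qgeeu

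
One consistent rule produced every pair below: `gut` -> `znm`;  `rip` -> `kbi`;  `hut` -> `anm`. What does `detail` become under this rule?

This is a Caesar cipher with shift 19.
On detail: d+19=w, e+19=x, t+19=m, a+19=t, i+19=b, l+19=e.

wxmtbe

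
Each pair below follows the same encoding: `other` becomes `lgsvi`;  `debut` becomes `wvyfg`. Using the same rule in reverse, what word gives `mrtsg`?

Each letter is replaced by its mirror in the alphabet: a↔z, b↔y, c↔x, and so on (the Atbash cipher).
Reversing it on mrtsg: m↔n, r↔i, t↔g, s↔h, g↔t.

night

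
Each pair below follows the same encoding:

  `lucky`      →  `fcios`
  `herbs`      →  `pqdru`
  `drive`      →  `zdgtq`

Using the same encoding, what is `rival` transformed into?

dgtaf

l(11)→f(5) and u(20)→c(2) fit y≡17x+0 (mod 26); the inverse of 17 mod 26 is 23. This is an affine cipher: with a=0,…,z=25, each position x becomes (17x+0) mod 26.
For rival: r(17)→17·17+0≡3=d; i(8)→17·8+0≡6=g; v(21)→17·21+0≡19=t; a(0)→17·0+0≡0=a; l(11)→17·11+0≡5=f (all mod 26).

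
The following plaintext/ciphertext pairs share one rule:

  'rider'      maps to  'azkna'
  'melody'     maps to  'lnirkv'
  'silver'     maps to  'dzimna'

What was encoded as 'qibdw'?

r(17)→a(0) and i(8)→z(25) fit y≡3x+1 (mod 26); the inverse of 3 mod 26 is 9. Treating letters as 0–25, the rule is x ↦ 3x + 1 (mod 26).
Reversing it on qibdw: q(16)→9·(16−1)≡5=f; i(8)→9·(8−1)≡11=l; b(1)→9·(1−1)≡0=a; d(3)→9·(3−1)≡18=s; w(22)→9·(22−1)≡7=h (all mod 26).

flash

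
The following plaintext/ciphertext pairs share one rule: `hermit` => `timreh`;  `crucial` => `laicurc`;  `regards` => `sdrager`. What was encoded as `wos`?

sow

The word is simply reversed.
Undoing it on wos: then reverse → sow.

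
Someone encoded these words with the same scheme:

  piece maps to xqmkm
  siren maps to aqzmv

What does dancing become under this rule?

Each letter is shifted forward by 8 in the alphabet (a Caesar shift of +8).
For dancing: d+8=l, a+8=i, n+8=v, c+8=k, i+8=q, n+8=v, g+8=o.

livkqvo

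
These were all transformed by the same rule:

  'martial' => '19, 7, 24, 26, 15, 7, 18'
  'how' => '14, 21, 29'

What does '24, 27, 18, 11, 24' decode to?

m is letter #13 and maps to 19: an offset of 6. Letters become their 1-based position plus 6 (so a→7, b→8, …).
Undoing it on 24, 27, 18, 11, 24: 24→(24−6)÷1=18=r, 27→(27−6)÷1=21=u, 18→(18−6)÷1=12=l, 11→(11−6)÷1=5=e, 24→(24−6)÷1=18=r.

ruler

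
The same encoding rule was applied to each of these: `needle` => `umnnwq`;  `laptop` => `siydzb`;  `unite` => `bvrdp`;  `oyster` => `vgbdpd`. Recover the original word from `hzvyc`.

armor

In needle: n→u is +7, e→m is +8, e→n is +9, d→n is +10 — the shift increases by 1 each position. The shift increases by 1 at each position, starting from +7: 7, 8, 9, ….
Decoding hzvyc: h−7=a, z−8=r, v−9=m, y−10=o, c−11=r.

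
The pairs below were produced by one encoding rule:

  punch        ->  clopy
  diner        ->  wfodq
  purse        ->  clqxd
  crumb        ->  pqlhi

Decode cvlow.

This is an affine cipher: with a=0,…,z=25, each position x becomes (7x+1) mod 26.
Reversing it on cvlow: c(2)→15·(2−1)≡15=p; v(21)→15·(21−1)≡14=o; l(11)→15·(11−1)≡20=u; o(14)→15·(14−1)≡13=n; w(22)→15·(22−1)≡3=d (all mod 26).

pound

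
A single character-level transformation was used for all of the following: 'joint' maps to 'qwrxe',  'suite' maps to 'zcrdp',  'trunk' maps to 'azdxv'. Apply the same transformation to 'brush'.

In joint: j→q is +7, o→w is +8, i→r is +9, n→x is +10 — the shift increases by 1 each position. The shift increases by 1 at each position, starting from +7: 7, 8, 9, ….
For brush: b+7=i, r+8=z, u+9=d, s+10=c, h+11=s.

izdcs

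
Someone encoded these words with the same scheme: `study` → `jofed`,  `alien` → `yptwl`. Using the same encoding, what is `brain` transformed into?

The output letters match the input read backwards, each shifted +11: study reversed is yduts. Two steps: reverse the string, then apply a Caesar shift of +11.
For brain: reverse → niarb; then shift: n+11=y, i+11=t, a+11=l, r+11=c, b+11=m.

ytlcm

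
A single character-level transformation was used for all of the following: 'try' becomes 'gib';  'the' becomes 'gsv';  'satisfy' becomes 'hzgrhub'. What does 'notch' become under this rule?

Each pair mirrors across the alphabet (t↔g, r↔i, y↔b): positions sum to 25. This is the alphabet-reversal cipher (Atbash): a becomes z, b becomes y, etc.
Applying it to notch: n↔m, o↔l, t↔g, c↔x, h↔s.

mlgxs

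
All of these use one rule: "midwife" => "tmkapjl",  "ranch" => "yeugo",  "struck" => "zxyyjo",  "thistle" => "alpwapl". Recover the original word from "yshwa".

roast

Shifts by position in midwife: pos 0: m→t (+7), pos 1: i→m (+4), pos 2: d→k (+7), pos 3: w→a (+4) — repeating every 2. A repeating key of period 2 is used — shifts +7, +4 over and over.
Decoding yshwa: y−7=r, s−4=o, h−7=a, w−4=s, a−7=t.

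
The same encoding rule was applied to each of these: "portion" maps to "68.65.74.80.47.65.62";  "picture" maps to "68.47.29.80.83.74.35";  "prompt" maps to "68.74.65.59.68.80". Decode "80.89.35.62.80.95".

twenty

p(#16)→68 and o(#15)→65: differences scale by 3, so n = 3·pos + 20. The formula is n = 3×(alphabet index, a=1) + 20.
Decoding 80.89.35.62.80.95: 80→(80−20)÷3=20=t, 89→(89−20)÷3=23=w, 35→(35−20)÷3=5=e, 62→(62−20)÷3=14=n, 80→(80−20)÷3=20=t, 95→(95−20)÷3=25=y.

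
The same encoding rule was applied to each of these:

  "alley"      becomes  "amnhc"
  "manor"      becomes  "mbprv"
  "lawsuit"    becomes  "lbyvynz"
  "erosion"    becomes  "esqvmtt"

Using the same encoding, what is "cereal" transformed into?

cftheq

In alley: a→a is +0, l→m is +1, l→n is +2, e→h is +3 — the shift increases by 1 each position. The shift increases by 1 at each position, starting from +0: 0, 1, 2, ….
On cereal: c+0=c, e+1=f, r+2=t, e+3=h, a+4=e, l+5=q.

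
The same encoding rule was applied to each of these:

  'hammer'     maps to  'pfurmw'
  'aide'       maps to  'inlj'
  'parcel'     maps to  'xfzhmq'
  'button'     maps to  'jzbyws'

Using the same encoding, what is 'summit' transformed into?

azurqy

Shifts by position in hammer: pos 0: h→p (+8), pos 1: a→f (+5), pos 2: m→u (+8), pos 3: m→r (+5) — repeating every 2. The shifts repeat in a cycle of length 2: positions 0,1,… shift by +8, +5, then the pattern repeats.
On summit: s+8=a, u+5=z, m+8=u, m+5=r, i+8=q, t+5=y.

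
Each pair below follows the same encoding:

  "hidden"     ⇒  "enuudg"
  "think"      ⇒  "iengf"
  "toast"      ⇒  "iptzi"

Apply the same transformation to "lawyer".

otjbdq

h(7)→e(4) and i(8)→n(13) fit y≡9x+19 (mod 26); the inverse of 9 mod 26 is 3. Treating letters as 0–25, the rule is x ↦ 9x + 19 (mod 26).
On lawyer: l(11)→9·11+19≡14=o; a(0)→9·0+19≡19=t; w(22)→9·22+19≡9=j; y(24)→9·24+19≡1=b; e(4)→9·4+19≡3=d; r(17)→9·17+19≡16=q (all mod 26).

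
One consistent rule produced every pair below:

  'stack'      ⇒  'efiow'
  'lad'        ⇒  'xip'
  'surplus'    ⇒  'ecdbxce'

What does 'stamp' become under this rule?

efiyb

The shift depends on letter class: consonant s→e is +12, but vowel a→i is +8. The rule splits by letter class: vowels +8, consonants +12.
On stamp: s(cons)+12=e, t(cons)+12=f, a(vowel)+8=i, m(cons)+12=y, p(cons)+12=b.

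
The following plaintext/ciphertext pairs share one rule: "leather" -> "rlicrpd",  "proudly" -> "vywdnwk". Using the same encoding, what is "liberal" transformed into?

rpjnblx

Each letter shifts forward by (position + 6), i.e. 6, 7, 8, … — the shift grows by one for each successive letter.
Applying it to liberal: l+6=r, i+7=p, b+8=j, e+9=n, r+10=b, a+11=l, l+12=x.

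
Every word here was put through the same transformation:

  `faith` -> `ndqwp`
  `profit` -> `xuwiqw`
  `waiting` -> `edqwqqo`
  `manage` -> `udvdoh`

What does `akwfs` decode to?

Shifts by position in faith: pos 0: f→n (+8), pos 1: a→d (+3), pos 2: i→q (+8), pos 3: t→w (+3) — repeating every 2. It's a Vigenère-style cipher with numeric key [8,3]: position i shifts by key[i mod 2].
Reversing it on akwfs: a−8=s, k−3=h, w−8=o, f−3=c, s−8=k.

shock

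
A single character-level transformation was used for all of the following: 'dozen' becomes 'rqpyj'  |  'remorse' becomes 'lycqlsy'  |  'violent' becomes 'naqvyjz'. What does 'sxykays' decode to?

d(3)→r(17) and o(14)→q(16) fit y≡7x+22 (mod 26); the inverse of 7 mod 26 is 15. This is an affine cipher: with a=0,…,z=25, each position x becomes (7x+22) mod 26.
Undoing it on sxykays: s(18)→15·(18−22)≡18=s; x(23)→15·(23−22)≡15=p; y(24)→15·(24−22)≡4=e; k(10)→15·(10−22)≡2=c; a(0)→15·(0−22)≡8=i; y(24)→15·(24−22)≡4=e; s(18)→15·(18−22)≡18=s (all mod 26).

species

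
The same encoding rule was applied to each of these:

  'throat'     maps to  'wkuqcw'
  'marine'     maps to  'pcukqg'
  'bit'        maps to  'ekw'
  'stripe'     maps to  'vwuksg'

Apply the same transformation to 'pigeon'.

skjgqq

Two shifts are in play — +2 for a/e/i/o/u, +3 for every other letter.
For pigeon: p(cons)+3=s, i(vowel)+2=k, g(cons)+3=j, e(vowel)+2=g, o(vowel)+2=q, n(cons)+3=q.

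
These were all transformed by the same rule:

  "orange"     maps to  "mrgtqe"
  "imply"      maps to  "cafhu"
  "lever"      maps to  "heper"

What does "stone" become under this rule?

kdmte

o(14)→m(12) and r(17)→r(17) fit y≡19x+6 (mod 26); the inverse of 19 mod 26 is 11. This is an affine cipher: with a=0,…,z=25, each position x becomes (19x+6) mod 26.
On stone: s(18)→19·18+6≡10=k; t(19)→19·19+6≡3=d; o(14)→19·14+6≡12=m; n(13)→19·13+6≡19=t; e(4)→19·4+6≡4=e (all mod 26).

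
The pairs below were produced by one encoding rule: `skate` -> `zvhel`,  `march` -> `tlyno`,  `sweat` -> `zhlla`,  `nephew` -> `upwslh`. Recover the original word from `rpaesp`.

kettle

Shifts by position in skate: pos 0: s→z (+7), pos 1: k→v (+11), pos 2: a→h (+7), pos 3: t→e (+11) — repeating every 2. The shifts repeat in a cycle of length 2: positions 0,1,… shift by +7, +11, then the pattern repeats.
Decoding rpaesp: r−7=k, p−11=e, a−7=t, e−11=t, s−7=l, p−11=e.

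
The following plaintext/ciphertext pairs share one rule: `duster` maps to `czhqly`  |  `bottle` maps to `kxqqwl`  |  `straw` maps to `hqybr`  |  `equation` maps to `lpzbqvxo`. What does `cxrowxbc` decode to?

d(3)→c(2) and u(20)→z(25) fit y≡9x+1 (mod 26); the inverse of 9 mod 26 is 3. Treating letters as 0–25, the rule is x ↦ 9x + 1 (mod 26).
Undoing it on cxrowxbc: c(2)→3·(2−1)≡3=d; x(23)→3·(23−1)≡14=o; r(17)→3·(17−1)≡22=w; o(14)→3·(14−1)≡13=n; w(22)→3·(22−1)≡11=l; x(23)→3·(23−1)≡14=o; b(1)→3·(1−1)≡0=a; c(2)→3·(2−1)≡3=d (all mod 26).

download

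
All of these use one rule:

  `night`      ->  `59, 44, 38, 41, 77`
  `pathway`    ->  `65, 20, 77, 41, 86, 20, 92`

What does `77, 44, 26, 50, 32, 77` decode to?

n(#14)→59 and i(#9)→44: differences scale by 3, so n = 3·pos + 17. Each letter becomes 3×(its alphabet position, a=1..z=26) + 17.
Undoing it on 77, 44, 26, 50, 32, 77: 77→(77−17)÷3=20=t, 44→(44−17)÷3=9=i, 26→(26−17)÷3=3=c, 50→(50−17)÷3=11=k, 32→(32−17)÷3=5=e, 77→(77−17)÷3=20=t.

ticket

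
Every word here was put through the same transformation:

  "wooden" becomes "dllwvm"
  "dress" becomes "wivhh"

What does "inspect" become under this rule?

Each pair mirrors across the alphabet (w↔d, o↔l, o↔l): positions sum to 25. Each letter is replaced by its mirror in the alphabet: a↔z, b↔y, c↔x, and so on (the Atbash cipher).
For inspect: i↔r, n↔m, s↔h, p↔k, e↔v, c↔x, t↔g.

rmhkvxg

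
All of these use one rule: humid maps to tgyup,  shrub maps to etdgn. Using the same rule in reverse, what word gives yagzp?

mound

It's a constant shift of +12 (ROT12).
Reversing it on yagzp: y−12=m, a−12=o, g−12=u, z−12=n, p−12=d.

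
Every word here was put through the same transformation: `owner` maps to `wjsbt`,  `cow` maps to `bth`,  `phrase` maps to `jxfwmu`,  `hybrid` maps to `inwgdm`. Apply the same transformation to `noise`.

The output letters match the input read backwards, each shifted +5: owner reversed is renwo. Read the word backwards and shift each letter +5.
On noise: reverse → esion; then shift: e+5=j, s+5=x, i+5=n, o+5=t, n+5=s.

jxnts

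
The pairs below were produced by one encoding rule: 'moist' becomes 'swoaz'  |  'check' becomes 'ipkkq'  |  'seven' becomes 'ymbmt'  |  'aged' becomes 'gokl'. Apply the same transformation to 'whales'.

cpgtka

The shifts repeat in a cycle of length 2: positions 0,1,… shift by +6, +8, then the pattern repeats.
On whales: w+6=c, h+8=p, a+6=g, l+8=t, e+6=k, s+8=a.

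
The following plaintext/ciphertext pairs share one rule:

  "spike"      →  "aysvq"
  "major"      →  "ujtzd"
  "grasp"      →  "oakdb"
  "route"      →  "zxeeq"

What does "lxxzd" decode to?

donor

The shift increases by 1 at each position, starting from +8: 8, 9, 10, ….
Decoding lxxzd: l−8=d, x−9=o, x−10=n, z−11=o, d−12=r.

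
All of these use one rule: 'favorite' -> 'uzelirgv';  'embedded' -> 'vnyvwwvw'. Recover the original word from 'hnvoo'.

smell

This is the alphabet-reversal cipher (Atbash): a becomes z, b becomes y, etc.
Reversing it on hnvoo: h↔s, n↔m, v↔e, o↔l, o↔l.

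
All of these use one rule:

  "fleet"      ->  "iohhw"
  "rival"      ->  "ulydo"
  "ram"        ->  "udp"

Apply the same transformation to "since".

vlqfh

Compare letters: f→i is +3, l→o is +3, e→h is +3 — a constant shift. Each letter is shifted forward by 3 in the alphabet (a Caesar shift of +3).
For since: s+3=v, i+3=l, n+3=q, c+3=f, e+3=h.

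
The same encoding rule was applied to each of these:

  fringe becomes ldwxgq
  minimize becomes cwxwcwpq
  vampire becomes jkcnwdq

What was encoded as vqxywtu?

density

f(5)→l(11) and r(17)→d(3) fit y≡21x+10 (mod 26); the inverse of 21 mod 26 is 5. Treating letters as 0–25, the rule is x ↦ 21x + 10 (mod 26).
Decoding vqxywtu: v(21)→5·(21−10)≡3=d; q(16)→5·(16−10)≡4=e; x(23)→5·(23−10)≡13=n; y(24)→5·(24−10)≡18=s; w(22)→5·(22−10)≡8=i; t(19)→5·(19−10)≡19=t; u(20)→5·(20−10)≡24=y (all mod 26).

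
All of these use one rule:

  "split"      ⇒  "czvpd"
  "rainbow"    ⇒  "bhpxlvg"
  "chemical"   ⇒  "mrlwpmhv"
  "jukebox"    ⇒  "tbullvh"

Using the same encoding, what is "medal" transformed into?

wlnhv

Vowels shift forward by 7 and consonants shift forward by 10.
On medal: m(cons)+10=w, e(vowel)+7=l, d(cons)+10=n, a(vowel)+7=h, l(cons)+10=v.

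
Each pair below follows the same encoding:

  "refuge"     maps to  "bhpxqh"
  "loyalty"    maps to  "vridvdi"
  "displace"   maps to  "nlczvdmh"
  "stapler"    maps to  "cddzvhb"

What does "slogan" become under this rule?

cvrqdx

Vowels shift forward by 3 and consonants shift forward by 10.
For slogan: s(cons)+10=c, l(cons)+10=v, o(vowel)+3=r, g(cons)+10=q, a(vowel)+3=d, n(cons)+10=x.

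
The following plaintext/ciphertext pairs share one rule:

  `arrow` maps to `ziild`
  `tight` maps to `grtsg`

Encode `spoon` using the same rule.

Each pair mirrors across the alphabet (a↔z, r↔i, r↔i): positions sum to 25. Each letter is replaced by its mirror in the alphabet: a↔z, b↔y, c↔x, and so on (the Atbash cipher).
For spoon: s↔h, p↔k, o↔l, o↔l, n↔m.

hkllm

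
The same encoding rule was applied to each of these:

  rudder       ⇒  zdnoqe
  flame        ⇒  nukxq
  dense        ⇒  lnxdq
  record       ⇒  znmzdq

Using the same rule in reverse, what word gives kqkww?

chalk

Letter i (0-indexed) is shifted by i+8, so successive shifts are 8, 9, 10, ….
Reversing it on kqkww: k−8=c, q−9=h, k−10=a, w−11=l, w−12=k.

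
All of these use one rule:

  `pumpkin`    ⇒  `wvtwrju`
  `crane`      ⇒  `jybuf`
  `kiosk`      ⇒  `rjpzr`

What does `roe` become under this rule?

ypf

Vowels shift forward by 1 and consonants shift forward by 7.
On roe: r(cons)+7=y, o(vowel)+1=p, e(vowel)+1=f.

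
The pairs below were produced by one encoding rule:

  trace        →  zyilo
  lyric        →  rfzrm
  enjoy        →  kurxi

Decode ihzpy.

In trace: t→z is +6, r→y is +7, a→i is +8, c→l is +9 — the shift increases by 1 each position. Each letter shifts forward by (position + 6), i.e. 6, 7, 8, … — the shift grows by one for each successive letter.
Undoing it on ihzpy: i−6=c, h−7=a, z−8=r, p−9=g, y−10=o.

cargo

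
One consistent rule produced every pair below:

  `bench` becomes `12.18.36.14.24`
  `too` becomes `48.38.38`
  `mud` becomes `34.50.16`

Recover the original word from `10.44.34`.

arm

b(#2)→12 and e(#5)→18: differences scale by 2, so n = 2·pos + 8. The formula is n = 2×(alphabet index, a=1) + 8.
Decoding 10.44.34: 10→(10−8)÷2=1=a, 44→(44−8)÷2=18=r, 34→(34−8)÷2=13=m.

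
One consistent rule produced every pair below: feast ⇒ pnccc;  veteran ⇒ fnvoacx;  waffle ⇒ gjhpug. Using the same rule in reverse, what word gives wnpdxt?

Shifts by position in feast: pos 0: f→p (+10), pos 1: e→n (+9), pos 2: a→c (+2), pos 3: s→c (+10), pos 4: t→c (+9) — repeating every 3. It's a Vigenère-style cipher with numeric key [10,9,2]: position i shifts by key[i mod 3].
Decoding wnpdxt: w−10=m, n−9=e, p−2=n, d−10=t, x−9=o, t−2=r.

mentor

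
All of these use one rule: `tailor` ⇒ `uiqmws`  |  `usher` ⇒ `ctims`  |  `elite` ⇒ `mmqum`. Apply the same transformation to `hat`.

The shift depends on letter class: consonant t→u is +1, but vowel a→i is +8. Vowels shift forward by 8 and consonants shift forward by 1.
For hat: h(cons)+1=i, a(vowel)+8=i, t(cons)+1=u.

iiu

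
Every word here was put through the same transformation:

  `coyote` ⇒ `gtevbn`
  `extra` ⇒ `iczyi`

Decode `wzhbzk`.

In coyote: c→g is +4, o→t is +5, y→e is +6, o→v is +7 — the shift increases by 1 each position. Letter i (0-indexed) is shifted by i+4, so successive shifts are 4, 5, 6, ….
Undoing it on wzhbzk: w−4=s, z−5=u, h−6=b, b−7=u, z−8=r, k−9=b.

suburb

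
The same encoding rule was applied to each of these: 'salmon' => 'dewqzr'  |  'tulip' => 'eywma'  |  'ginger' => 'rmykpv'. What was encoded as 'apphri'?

pledge

A repeating key of period 2 is used — shifts +11, +4 over and over.
Decoding apphri: a−11=p, p−4=l, p−11=e, h−4=d, r−11=g, i−4=e.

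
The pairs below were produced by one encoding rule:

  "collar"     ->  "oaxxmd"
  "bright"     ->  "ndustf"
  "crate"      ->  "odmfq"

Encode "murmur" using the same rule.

Compare letters: c→o is +12, o→a is +12, l→x is +12 — a constant shift. It's a constant shift of +12 (ROT12).
For murmur: m+12=y, u+12=g, r+12=d, m+12=y, u+12=g, r+12=d.

ygdygd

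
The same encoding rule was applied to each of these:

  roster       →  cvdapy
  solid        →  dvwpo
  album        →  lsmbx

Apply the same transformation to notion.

It's a Vigenère-style cipher with numeric key [11,7]: position i shifts by key[i mod 2].
On notion: n+11=y, o+7=v, t+11=e, i+7=p, o+11=z, n+7=u.

yvepzu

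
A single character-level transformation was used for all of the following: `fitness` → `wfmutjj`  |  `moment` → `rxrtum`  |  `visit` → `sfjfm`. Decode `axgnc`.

porch

Each letter's alphabet position (a=0..z=25) is mapped through 3·x+7 mod 26 — an affine cipher.
Undoing it on axgnc: a(0)→9·(0−7)≡15=p; x(23)→9·(23−7)≡14=o; g(6)→9·(6−7)≡17=r; n(13)→9·(13−7)≡2=c; c(2)→9·(2−7)≡7=h (all mod 26).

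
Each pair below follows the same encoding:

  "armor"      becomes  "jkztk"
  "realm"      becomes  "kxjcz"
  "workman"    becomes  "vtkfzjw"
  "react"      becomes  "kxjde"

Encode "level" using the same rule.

cxyxc

a(0)→j(9) and r(17)→k(10) fit y≡23x+9 (mod 26); the inverse of 23 mod 26 is 17. This is an affine cipher: with a=0,…,z=25, each position x becomes (23x+9) mod 26.
On level: l(11)→23·11+9≡2=c; e(4)→23·4+9≡23=x; v(21)→23·21+9≡24=y; e(4)→23·4+9≡23=x; l(11)→23·11+9≡2=c (all mod 26).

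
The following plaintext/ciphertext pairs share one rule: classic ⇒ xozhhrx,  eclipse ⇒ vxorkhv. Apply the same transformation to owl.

Each pair mirrors across the alphabet (c↔x, l↔o, a↔z): positions sum to 25. Letters are reflected about the middle of the alphabet (position → 25−position): Atbash.
Applying it to owl: o↔l, w↔d, l↔o.

ldo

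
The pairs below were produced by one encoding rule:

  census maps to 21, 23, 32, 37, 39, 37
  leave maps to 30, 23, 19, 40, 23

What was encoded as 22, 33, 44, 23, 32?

The number is (letter's place in the alphabet, a=1) + 18.
Decoding 22, 33, 44, 23, 32: 22→(22−18)÷1=4=d, 33→(33−18)÷1=15=o, 44→(44−18)÷1=26=z, 23→(23−18)÷1=5=e, 32→(32−18)÷1=14=n.

dozen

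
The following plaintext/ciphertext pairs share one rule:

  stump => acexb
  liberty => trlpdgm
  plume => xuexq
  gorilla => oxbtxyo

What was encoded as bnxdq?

tense

In stump: s→a is +8, t→c is +9, u→e is +10, m→x is +11 — the shift increases by 1 each position. Letter i (0-indexed) is shifted by i+8, so successive shifts are 8, 9, 10, ….
Decoding bnxdq: b−8=t, n−9=e, x−10=n, d−11=s, q−12=e.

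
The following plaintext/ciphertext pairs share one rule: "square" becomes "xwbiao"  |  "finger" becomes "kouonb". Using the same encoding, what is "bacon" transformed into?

In square: s→x is +5, q→w is +6, u→b is +7, a→i is +8 — the shift increases by 1 each position. Letter i (0-indexed) is shifted by i+5, so successive shifts are 5, 6, 7, ….
Applying it to bacon: b+5=g, a+6=g, c+7=j, o+8=w, n+9=w.

ggjww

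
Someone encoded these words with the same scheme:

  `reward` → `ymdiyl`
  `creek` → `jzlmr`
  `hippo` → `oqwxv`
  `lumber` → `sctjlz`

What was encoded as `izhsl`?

Shifts by position in reward: pos 0: r→y (+7), pos 1: e→m (+8), pos 2: w→d (+7), pos 3: a→i (+8) — repeating every 2. It's a Vigenère-style cipher with numeric key [7,8]: position i shifts by key[i mod 2].
Undoing it on izhsl: i−7=b, z−8=r, h−7=a, s−8=k, l−7=e.

brake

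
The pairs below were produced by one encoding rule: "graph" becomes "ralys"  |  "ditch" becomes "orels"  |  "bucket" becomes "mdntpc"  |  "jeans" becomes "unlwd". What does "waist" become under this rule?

Shifts by position in graph: pos 0: g→r (+11), pos 1: r→a (+9), pos 2: a→l (+11), pos 3: p→y (+9) — repeating every 2. It's a Vigenère-style cipher with numeric key [11,9]: position i shifts by key[i mod 2].
For waist: w+11=h, a+9=j, i+11=t, s+9=b, t+11=e.

hjtbe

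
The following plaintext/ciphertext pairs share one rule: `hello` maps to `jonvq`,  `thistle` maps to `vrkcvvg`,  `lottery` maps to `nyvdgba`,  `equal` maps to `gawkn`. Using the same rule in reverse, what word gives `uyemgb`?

soccer

A repeating key of period 2 is used — shifts +2, +10 over and over.
Undoing it on uyemgb: u−2=s, y−10=o, e−2=c, m−10=c, g−2=e, b−10=r.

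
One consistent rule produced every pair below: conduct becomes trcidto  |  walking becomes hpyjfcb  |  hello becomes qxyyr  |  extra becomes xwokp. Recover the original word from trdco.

c(2)→t(19) and o(14)→r(17) fit y≡15x+15 (mod 26); the inverse of 15 mod 26 is 7. Each letter's alphabet position (a=0..z=25) is mapped through 15·x+15 mod 26 — an affine cipher.
Undoing it on trdco: t(19)→7·(19−15)≡2=c; r(17)→7·(17−15)≡14=o; d(3)→7·(3−15)≡20=u; c(2)→7·(2−15)≡13=n; o(14)→7·(14−15)≡19=t (all mod 26).

count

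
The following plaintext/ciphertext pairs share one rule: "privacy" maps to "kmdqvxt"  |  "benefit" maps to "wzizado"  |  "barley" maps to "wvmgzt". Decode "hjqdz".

Every letter moves 21 places later in the alphabet, wrapping around z→a.
Undoing it on hjqdz: h−21=m, j−21=o, q−21=v, d−21=i, z−21=e.

movie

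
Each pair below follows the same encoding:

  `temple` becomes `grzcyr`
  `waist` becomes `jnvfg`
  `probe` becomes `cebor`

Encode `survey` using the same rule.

fheirl

Compare letters: t→g is +13, e→r is +13, m→z is +13 — a constant shift. Every letter moves 13 places later in the alphabet, wrapping around z→a.
For survey: s+13=f, u+13=h, r+13=e, v+13=i, e+13=r, y+13=l.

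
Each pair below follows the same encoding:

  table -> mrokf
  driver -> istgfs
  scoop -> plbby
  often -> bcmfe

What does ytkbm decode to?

pilot

t(19)→m(12) and a(0)→r(17) fit y≡23x+17 (mod 26); the inverse of 23 mod 26 is 17. Treating letters as 0–25, the rule is x ↦ 23x + 17 (mod 26).
Undoing it on ytkbm: y(24)→17·(24−17)≡15=p; t(19)→17·(19−17)≡8=i; k(10)→17·(10−17)≡11=l; b(1)→17·(1−17)≡14=o; m(12)→17·(12−17)≡19=t (all mod 26).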